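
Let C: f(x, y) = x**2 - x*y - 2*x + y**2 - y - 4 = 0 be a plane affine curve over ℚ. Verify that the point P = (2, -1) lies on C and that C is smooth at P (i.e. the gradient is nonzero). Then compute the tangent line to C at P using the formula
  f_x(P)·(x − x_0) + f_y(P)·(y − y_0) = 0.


Tangent line at P: 3*x - 5*y - 11 = 0.

Step 1: f(2, -1) = 0, so P lies on C.
Step 2: partial derivatives
  f_x(x, y) = 2*x - y - 2, f_y(x, y) = -x + 2*y - 1.
  f_x(P) = 3, f_y(P) = -5 (gradient nonzero, so P is smooth).
Step 3: tangent line at P: 3·(x − 2) + -5·(y − -1) = 0.
Expanding: 3*x - 5*y - 11 = 0.


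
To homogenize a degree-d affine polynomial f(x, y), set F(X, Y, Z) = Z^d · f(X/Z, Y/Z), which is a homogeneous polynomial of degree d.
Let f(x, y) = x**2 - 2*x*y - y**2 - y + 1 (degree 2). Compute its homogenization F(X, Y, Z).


F(X, Y, Z) = X**2 - 2*X*Y - Y**2 - Y*Z + Z**2

deg(f) = 2.
Substitute x = X/Z, y = Y/Z into f, then multiply by Z^2.
  monomial 1·x^2·y^0 ↦ 1·X^2·Y^0·Z^0.
  monomial -2·x^1·y^1 ↦ -2·X^1·Y^1·Z^0.
  monomial -1·x^0·y^2 ↦ -1·X^0·Y^2·Z^0.
  monomial -1·x^0·y^1 ↦ -1·X^0·Y^1·Z^1.
  monomial 1·x^0·y^0 ↦ 1·X^0·Y^0·Z^2.
Collecting: F(X, Y, Z) = X**2 - 2*X*Y - Y**2 - Y*Z + Z**2.


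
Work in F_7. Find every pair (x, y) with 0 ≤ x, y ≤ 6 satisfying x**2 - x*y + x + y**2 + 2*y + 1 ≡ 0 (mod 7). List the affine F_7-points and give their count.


Affine F_7-points: {(0, 6), (2, 0), (4, 0), (4, 2), (5, 4), (5, 6)}; count = 6.

For each of the 49 pairs (x, y) ∈ F_7², evaluate f(x, y) mod 7. Record the zeros.
  x = 0: [0↦1, 1↦4, 2↦2, 3↦2, 4↦4, 5↦1, 6↦0]  zeros at y ∈ {6}
  x = 1: [0↦3, 1↦5, 2↦2, 3↦1, 4↦2, 5↦5, 6↦3]  zeros at y ∈ ∅
  x = 2: [0↦0, 1↦1, 2↦4, 3↦2, 4↦2, 5↦4, 6↦1]  zeros at y ∈ {0}
  x = 3: [0↦6, 1↦6, 2↦1, 3↦5, 4↦4, 5↦5, 6↦1]  zeros at y ∈ ∅
  x = 4: [0↦0, 1↦6, 2↦0, 3↦3, 4↦1, 5↦1, 6↦3]  zeros at y ∈ {0, 2}
  x = 5: [0↦3, 1↦1, 2↦1, 3↦3, 4↦0, 5↦6, 6↦0]  zeros at y ∈ {4, 6}
  x = 6: [0↦1, 1↦5, 2↦4, 3↦5, 4↦1, 5↦6, 6↦6]  zeros at y ∈ ∅
Collecting zeros: affine points = {(0, 6), (2, 0), (4, 0), (4, 2), (5, 4), (5, 6)}.
Total count |C(F_7)_aff| = 6.


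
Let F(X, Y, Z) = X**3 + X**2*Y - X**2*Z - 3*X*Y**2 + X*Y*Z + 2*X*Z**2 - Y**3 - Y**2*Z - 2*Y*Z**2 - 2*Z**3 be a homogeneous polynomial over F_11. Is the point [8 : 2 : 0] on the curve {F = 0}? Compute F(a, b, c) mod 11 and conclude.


F(8,2,0) ≡ 8 (mod 11); P is NOT on the curve.

Evaluate F(8, 2, 0) term-by-term (mod 11).
  X**3 ↦ 1·512·1·1 = 512
  X**2*Y ↦ 1·64·2·1 = 128
  -X**2*Z ↦ -1·64·1·0 = 0
  -3*X*Y**2 ↦ -3·8·4·1 = -96
  X*Y*Z ↦ 1·8·2·0 = 0
  2*X*Z**2 ↦ 2·8·1·0 = 0
  -Y**3 ↦ -1·1·8·1 = -8
  -Y**2*Z ↦ -1·1·4·0 = 0
  -2*Y*Z**2 ↦ -2·1·2·0 = 0
  -2*Z**3 ↦ -2·1·1·0 = 0
Sum: F(8, 2, 0) = (512) + (128) + (0) + (-96) + (0) + (0) + (-8) + (0) + (0) + (0) = 536.
Reducing mod 11: 536 ≡ 8 (mod 11).
Since F(a, b, c) ≡ 8 ≠ 0 (mod 11), P does NOT lie on the curve.


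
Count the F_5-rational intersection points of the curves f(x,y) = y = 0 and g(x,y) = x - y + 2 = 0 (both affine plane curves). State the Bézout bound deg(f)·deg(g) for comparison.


Common zeros: {(3, 0)}; count = 1; Bézout bound = 1.

deg(f) = 1, deg(g) = 1, so Bézout bound = 1.
Scan x ∈ F_5. For each x, list the y ∈ F_5 with f(x, y) ≡ 0 and those with g(x, y) ≡ 0 (mod 5); the common zeros in that column are the intersection.
  x = 0: f ≡ 0 at y ∈ {0}; g ≡ 0 at y ∈ {2}; common: ∅.
  x = 1: f ≡ 0 at y ∈ {0}; g ≡ 0 at y ∈ {3}; common: ∅.
  x = 2: f ≡ 0 at y ∈ {0}; g ≡ 0 at y ∈ {4}; common: ∅.
  x = 3: f ≡ 0 at y ∈ {0}; g ≡ 0 at y ∈ {0}; common: {0}.
  x = 4: f ≡ 0 at y ∈ {0}; g ≡ 0 at y ∈ {1}; common: ∅.
Collecting: common zeros = {(3, 0)}, so the count is 1.
Comparison with the Bézout bound: 1 ≤ 1 = deg(f)·deg(g), as expected for curves with no common component (the bound is attained).


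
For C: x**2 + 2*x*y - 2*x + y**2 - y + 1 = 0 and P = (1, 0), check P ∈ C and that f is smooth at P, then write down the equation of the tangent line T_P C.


Tangent line at P: y = 0.

Step 1: f(1, 0) = 0, so P lies on C.
Step 2: partial derivatives
  f_x(x, y) = 2*x + 2*y - 2, f_y(x, y) = 2*x + 2*y - 1.
  f_x(P) = 0, f_y(P) = 1 (gradient nonzero, so P is smooth).
Step 3: tangent line at P: 0·(x − 1) + 1·(y − 0) = 0.
Expanding: y = 0.


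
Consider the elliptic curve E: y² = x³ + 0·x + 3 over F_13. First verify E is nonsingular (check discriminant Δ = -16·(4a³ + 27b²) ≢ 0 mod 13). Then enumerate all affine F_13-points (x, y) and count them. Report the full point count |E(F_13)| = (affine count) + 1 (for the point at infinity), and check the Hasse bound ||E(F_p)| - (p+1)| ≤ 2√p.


Affine points = {(0, 4), (0, 9), (1, 2), (1, 11), (3, 2), (3, 11), (9, 2), (9, 11)}; affine count = 8; |E(F_13)| = 9.

Discriminant check: Δ ∝ 4a³ + 27b² = 4·0³ + 27·3² = 4·0 + 27·9 ≡ 9 (mod 13). Nonzero ⇒ E is nonsingular.
For each x ∈ F_13, compute rhs = x³ + 0·x + 3 mod 13, then count y ∈ F_13 with y² ≡ rhs.
  x = 0: rhs = 3, matching y values: 4, 9 (2 points).
  x = 1: rhs = 4, matching y values: 2, 11 (2 points).
  x = 2: rhs = 11, matching y values: none (0 points).
  x = 3: rhs = 4, matching y values: 2, 11 (2 points).
  x = 4: rhs = 2, matching y values: none (0 points).
  x = 5: rhs = 11, matching y values: none (0 points).
  x = 6: rhs = 11, matching y values: none (0 points).
  x = 7: rhs = 8, matching y values: none (0 points).
  x = 8: rhs = 8, matching y values: none (0 points).
  x = 9: rhs = 4, matching y values: 2, 11 (2 points).
  x = 10: rhs = 2, matching y values: none (0 points).
  x = 11: rhs = 8, matching y values: none (0 points).
  x = 12: rhs = 2, matching y values: none (0 points).
Total affine count: 8.
Full point count |E(F_13)| = 8 + 1 = 9.
Hasse bound: |9 − (13+1)| = |-5| = 5 ≤ 2√13 ≈ 7.2111 ✓.


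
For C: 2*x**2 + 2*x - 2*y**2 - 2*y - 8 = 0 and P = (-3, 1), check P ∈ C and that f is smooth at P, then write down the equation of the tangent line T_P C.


Tangent line at P: -10*x - 6*y - 24 = 0.

Step 1: f(-3, 1) = 0, so P lies on C.
Step 2: partial derivatives
  f_x(x, y) = 4*x + 2, f_y(x, y) = -4*y - 2.
  f_x(P) = -10, f_y(P) = -6 (gradient nonzero, so P is smooth).
Step 3: tangent line at P: -10·(x − -3) + -6·(y − 1) = 0.
Expanding: -10*x - 6*y - 24 = 0.


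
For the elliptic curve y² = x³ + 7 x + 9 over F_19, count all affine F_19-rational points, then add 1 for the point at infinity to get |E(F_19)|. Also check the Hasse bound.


Affine points = {(0, 3), (0, 16), (1, 6), (1, 13), (3, 0), (4, 5), (4, 14), (5, 6), (5, 13), (6, 1), (6, 18), (8, 8), (8, 11), (11, 7), (11, 12), (12, 4), (12, 15), (13, 6), (13, 13), (14, 1), (14, 18), (17, 5), (17, 14), (18, 1), (18, 18)}; affine count = 25; |E(F_19)| = 26.

Discriminant check: Δ ∝ 4a³ + 27b² = 4·7³ + 27·9² = 4·343 + 27·81 ≡ 6 (mod 19). Nonzero ⇒ E is nonsingular.
For each x ∈ F_19, compute rhs = x³ + 7·x + 9 mod 19, then count y ∈ F_19 with y² ≡ rhs.
  x = 0: rhs = 9, matching y values: 3, 16 (2 points).
  x = 1: rhs = 17, matching y values: 6, 13 (2 points).
  x = 2: rhs = 12, matching y values: none (0 points).
  x = 3: rhs = 0, matching y values: 0 (1 points).
  x = 4: rhs = 6, matching y values: 5, 14 (2 points).
  x = 5: rhs = 17, matching y values: 6, 13 (2 points).
  x = 6: rhs = 1, matching y values: 1, 18 (2 points).
  x = 7: rhs = 2, matching y values: none (0 points).
  x = 8: rhs = 7, matching y values: 8, 11 (2 points).
  x = 9: rhs = 3, matching y values: none (0 points).
  x = 10: rhs = 15, matching y values: none (0 points).
  x = 11: rhs = 11, matching y values: 7, 12 (2 points).
  x = 12: rhs = 16, matching y values: 4, 15 (2 points).
  x = 13: rhs = 17, matching y values: 6, 13 (2 points).
  x = 14: rhs = 1, matching y values: 1, 18 (2 points).
  x = 15: rhs = 12, matching y values: none (0 points).
  x = 16: rhs = 18, matching y values: none (0 points).
  x = 17: rhs = 6, matching y values: 5, 14 (2 points).
  x = 18: rhs = 1, matching y values: 1, 18 (2 points).
Total affine count: 25.
Full point count |E(F_19)| = 25 + 1 = 26.
Hasse bound: |26 − (19+1)| = |6| = 6 ≤ 2√19 ≈ 8.7178 ✓.


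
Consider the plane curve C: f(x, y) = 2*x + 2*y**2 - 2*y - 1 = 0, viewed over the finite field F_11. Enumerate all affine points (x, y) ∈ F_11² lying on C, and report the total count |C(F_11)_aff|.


Affine F_11-points: {(0, 3), (0, 9), (4, 2), (4, 10), (5, 4), (5, 8), (6, 0), (6, 1), (8, 5), (8, 7), (9, 6)}; count = 11.

For each of the 121 pairs (x, y) ∈ F_11², evaluate f(x, y) mod 11. Record the zeros.
  x = 0: [0↦10, 1↦10, 2↦3, 3↦0, 4↦1, 5↦6, 6↦4, 7↦6, 8↦1, 9↦0, 10↦3]  zeros at y ∈ {3, 9}
  x = 1: [0↦1, 1↦1, 2↦5, 3↦2, 4↦3, 5↦8, 6↦6, 7↦8, 8↦3, 9↦2, 10↦5]  zeros at y ∈ ∅
  x = 2: [0↦3, 1↦3, 2↦7, 3↦4, 4↦5, 5↦10, 6↦8, 7↦10, 8↦5, 9↦4, 10↦7]  zeros at y ∈ ∅
  x = 3: [0↦5, 1↦5, 2↦9, 3↦6, 4↦7, 5↦1, 6↦10, 7↦1, 8↦7, 9↦6, 10↦9]  zeros at y ∈ ∅
  x = 4: [0↦7, 1↦7, 2↦0, 3↦8, 4↦9, 5↦3, 6↦1, 7↦3, 8↦9, 9↦8, 10↦0]  zeros at y ∈ {2, 10}
  x = 5: [0↦9, 1↦9, 2↦2, 3↦10, 4↦0, 5↦5, 6↦3, 7↦5, 8↦0, 9↦10, 10↦2]  zeros at y ∈ {4, 8}
  x = 6: [0↦0, 1↦0, 2↦4, 3↦1, 4↦2, 5↦7, 6↦5, 7↦7, 8↦2, 9↦1, 10↦4]  zeros at y ∈ {0, 1}
  x = 7: [0↦2, 1↦2, 2↦6, 3↦3, 4↦4, 5↦9, 6↦7, 7↦9, 8↦4, 9↦3, 10↦6]  zeros at y ∈ ∅
  x = 8: [0↦4, 1↦4, 2↦8, 3↦5, 4↦6, 5↦0, 6↦9, 7↦0, 8↦6, 9↦5, 10↦8]  zeros at y ∈ {5, 7}
  x = 9: [0↦6, 1↦6, 2↦10, 3↦7, 4↦8, 5↦2, 6↦0, 7↦2, 8↦8, 9↦7, 10↦10]  zeros at y ∈ {6}
  x = 10: [0↦8, 1↦8, 2↦1, 3↦9, 4↦10, 5↦4, 6↦2, 7↦4, 8↦10, 9↦9, 10↦1]  zeros at y ∈ ∅
Collecting zeros: affine points = {(0, 3), (0, 9), (4, 2), (4, 10), (5, 4), (5, 8), (6, 0), (6, 1), (8, 5), (8, 7), (9, 6)}.
Total count |C(F_11)_aff| = 11.


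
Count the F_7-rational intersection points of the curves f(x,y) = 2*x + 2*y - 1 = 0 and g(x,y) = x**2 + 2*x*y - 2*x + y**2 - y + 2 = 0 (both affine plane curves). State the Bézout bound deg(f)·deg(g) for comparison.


Common zeros: {(0, 4)}; count = 1; Bézout bound = 2.

deg(f) = 1, deg(g) = 2, so Bézout bound = 2.
Scan x ∈ F_7. For each x, list the y ∈ F_7 with f(x, y) ≡ 0 and those with g(x, y) ≡ 0 (mod 7); the common zeros in that column are the intersection.
  x = 0: f ≡ 0 at y ∈ {4}; g ≡ 0 at y ∈ {4}; common: {4}.
  x = 1: f ≡ 0 at y ∈ {3}; g ≡ 0 at y ∈ {2, 4}; common: ∅.
  x = 2: f ≡ 0 at y ∈ {2}; g ≡ 0 at y ∈ {5, 6}; common: ∅.
  x = 3: f ≡ 0 at y ∈ {1}; g ≡ 0 at y ∈ ∅; common: ∅.
  x = 4: f ≡ 0 at y ∈ {0}; g ≡ 0 at y ∈ {2, 5}; common: ∅.
  x = 5: f ≡ 0 at y ∈ {6}; g ≡ 0 at y ∈ ∅; common: ∅.
  x = 6: f ≡ 0 at y ∈ {5}; g ≡ 0 at y ∈ ∅; common: ∅.
Collecting: common zeros = {(0, 4)}, so the count is 1.
Comparison with the Bézout bound: 1 ≤ 2 = deg(f)·deg(g), as expected for curves with no common component (the affine F_7-count falls short of the bound because intersections may lie at infinity, over extension fields, or carry multiplicity).


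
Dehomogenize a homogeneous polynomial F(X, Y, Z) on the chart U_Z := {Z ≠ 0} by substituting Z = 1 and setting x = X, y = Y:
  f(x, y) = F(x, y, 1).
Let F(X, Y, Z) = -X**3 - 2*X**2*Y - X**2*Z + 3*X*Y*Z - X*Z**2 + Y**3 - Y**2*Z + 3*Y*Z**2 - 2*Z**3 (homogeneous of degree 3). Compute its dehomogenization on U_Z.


f(x, y) = -x**3 - 2*x**2*y - x**2 + 3*x*y - x + y**3 - y**2 + 3*y - 2

On U_Z we set Z = 1. Each monomial c·X^i·Y^j·Z^k in F becomes c·x^i·y^j·1^k = c·x^i·y^j.
Substituting Z = 1: F(X, Y, 1) = -x**3 - 2*x**2*y - x**2 + 3*x*y - x + y**3 - y**2 + 3*y - 2.
Note: deg(f) ≤ deg(F) = 3; strict inequality happens when F is divisible by Z (lost terms).


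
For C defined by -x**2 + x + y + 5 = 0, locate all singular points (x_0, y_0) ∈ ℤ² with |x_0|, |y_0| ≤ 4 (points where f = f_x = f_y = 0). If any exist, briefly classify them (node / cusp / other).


No singular points in the scanned grid; C is smooth there.

Compute partial derivatives:
  f_x = 1 - 2*x.
  f_y = 1.
f_y = 1 is a nonzero constant, so f_y never vanishes: no point (x, y) can satisfy f = f_x = f_y = 0. In particular no (x, y) ∈ {−4, ..., 4}² is singular; the curve is smooth.


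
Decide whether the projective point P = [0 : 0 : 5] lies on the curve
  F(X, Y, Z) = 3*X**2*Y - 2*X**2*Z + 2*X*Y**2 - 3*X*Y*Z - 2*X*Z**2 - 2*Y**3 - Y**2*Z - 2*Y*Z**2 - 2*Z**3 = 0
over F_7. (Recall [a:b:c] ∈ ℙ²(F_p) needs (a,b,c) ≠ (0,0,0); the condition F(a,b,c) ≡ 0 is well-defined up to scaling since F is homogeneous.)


F(0,0,5) ≡ 2 (mod 7); P is NOT on the curve.

Evaluate F(0, 0, 5) term-by-term (mod 7).
  3*X**2*Y ↦ 3·0·0·1 = 0
  -2*X**2*Z ↦ -2·0·1·5 = 0
  2*X*Y**2 ↦ 2·0·0·1 = 0
  -3*X*Y*Z ↦ -3·0·0·5 = 0
  -2*X*Z**2 ↦ -2·0·1·25 = 0
  -2*Y**3 ↦ -2·1·0·1 = 0
  -Y**2*Z ↦ -1·1·0·5 = 0
  -2*Y*Z**2 ↦ -2·1·0·25 = 0
  -2*Z**3 ↦ -2·1·1·125 = -250
Sum: F(0, 0, 5) = (0) + (0) + (0) + (0) + (0) + (0) + (0) + (0) + (-250) = -250.
Reducing mod 7: -250 ≡ 2 (mod 7).
Since F(a, b, c) ≡ 2 ≠ 0 (mod 7), P does NOT lie on the curve.


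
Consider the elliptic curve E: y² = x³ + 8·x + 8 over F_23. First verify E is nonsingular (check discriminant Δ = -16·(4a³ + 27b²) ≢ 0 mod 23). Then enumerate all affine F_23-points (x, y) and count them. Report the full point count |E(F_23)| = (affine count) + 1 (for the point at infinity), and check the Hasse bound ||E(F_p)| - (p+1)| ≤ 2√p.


Affine points = {(0, 10), (0, 13), (2, 3), (2, 20), (3, 6), (3, 17), (4, 9), (4, 14), (5, 9), (5, 14), (7, 4), (7, 19), (8, 3), (8, 20), (9, 2), (9, 21), (11, 1), (11, 22), (13, 3), (13, 20), (14, 9), (14, 14), (16, 0), (18, 2), (18, 21), (19, 2), (19, 21), (20, 7), (20, 16)}; affine count = 29; |E(F_23)| = 30.

Discriminant check: Δ ∝ 4a³ + 27b² = 4·8³ + 27·8² = 4·512 + 27·64 ≡ 4 (mod 23). Nonzero ⇒ E is nonsingular.
For each x ∈ F_23, compute rhs = x³ + 8·x + 8 mod 23, then count y ∈ F_23 with y² ≡ rhs.
  x = 0: rhs = 8, matching y values: 10, 13 (2 points).
  x = 1: rhs = 17, matching y values: none (0 points).
  x = 2: rhs = 9, matching y values: 3, 20 (2 points).
  x = 3: rhs = 13, matching y values: 6, 17 (2 points).
  x = 4: rhs = 12, matching y values: 9, 14 (2 points).
  x = 5: rhs = 12, matching y values: 9, 14 (2 points).
  x = 6: rhs = 19, matching y values: none (0 points).
  x = 7: rhs = 16, matching y values: 4, 19 (2 points).
  x = 8: rhs = 9, matching y values: 3, 20 (2 points).
  x = 9: rhs = 4, matching y values: 2, 21 (2 points).
  x = 10: rhs = 7, matching y values: none (0 points).
  x = 11: rhs = 1, matching y values: 1, 22 (2 points).
  x = 12: rhs = 15, matching y values: none (0 points).
  x = 13: rhs = 9, matching y values: 3, 20 (2 points).
  x = 14: rhs = 12, matching y values: 9, 14 (2 points).
  x = 15: rhs = 7, matching y values: none (0 points).
  x = 16: rhs = 0, matching y values: 0 (1 points).
  x = 17: rhs = 20, matching y values: none (0 points).
  x = 18: rhs = 4, matching y values: 2, 21 (2 points).
  x = 19: rhs = 4, matching y values: 2, 21 (2 points).
  x = 20: rhs = 3, matching y values: 7, 16 (2 points).
  x = 21: rhs = 7, matching y values: none (0 points).
  x = 22: rhs = 22, matching y values: none (0 points).
Total affine count: 29.
Full point count |E(F_23)| = 29 + 1 = 30.
Hasse bound: |30 − (23+1)| = |6| = 6 ≤ 2√23 ≈ 9.5917 ✓.


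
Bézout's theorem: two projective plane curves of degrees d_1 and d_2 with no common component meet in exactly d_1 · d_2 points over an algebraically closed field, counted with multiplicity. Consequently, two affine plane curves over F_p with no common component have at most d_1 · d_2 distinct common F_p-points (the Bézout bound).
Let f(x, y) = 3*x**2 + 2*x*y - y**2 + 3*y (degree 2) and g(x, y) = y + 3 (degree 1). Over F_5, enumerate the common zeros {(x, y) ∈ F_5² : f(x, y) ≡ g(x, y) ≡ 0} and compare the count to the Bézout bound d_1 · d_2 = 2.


Common zeros: ∅; count = 0; Bézout bound = 2.

deg(f) = 2, deg(g) = 1, so Bézout bound = 2.
Scan x ∈ F_5. For each x, list the y ∈ F_5 with f(x, y) ≡ 0 and those with g(x, y) ≡ 0 (mod 5); the common zeros in that column are the intersection.
  x = 0: f ≡ 0 at y ∈ {0, 3}; g ≡ 0 at y ∈ {2}; common: ∅.
  x = 1: f ≡ 0 at y ∈ ∅; g ≡ 0 at y ∈ {2}; common: ∅.
  x = 2: f ≡ 0 at y ∈ ∅; g ≡ 0 at y ∈ {2}; common: ∅.
  x = 3: f ≡ 0 at y ∈ {1, 3}; g ≡ 0 at y ∈ {2}; common: ∅.
  x = 4: f ≡ 0 at y ∈ ∅; g ≡ 0 at y ∈ {2}; common: ∅.
Collecting: common zeros = ∅, so the count is 0.
Comparison with the Bézout bound: 0 ≤ 2 = deg(f)·deg(g), as expected for curves with no common component (the affine F_5-count falls short of the bound because intersections may lie at infinity, over extension fields, or carry multiplicity).


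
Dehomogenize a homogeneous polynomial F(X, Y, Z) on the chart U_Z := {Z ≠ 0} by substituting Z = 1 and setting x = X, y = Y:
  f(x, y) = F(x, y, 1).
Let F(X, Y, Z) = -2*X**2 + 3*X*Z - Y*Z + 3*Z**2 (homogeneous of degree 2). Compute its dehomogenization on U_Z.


f(x, y) = -2*x**2 + 3*x - y + 3

On U_Z we set Z = 1. Each monomial c·X^i·Y^j·Z^k in F becomes c·x^i·y^j·1^k = c·x^i·y^j.
Substituting Z = 1: F(X, Y, 1) = -2*x**2 + 3*x - y + 3.
Note: deg(f) ≤ deg(F) = 2; strict inequality happens when F is divisible by Z (lost terms).


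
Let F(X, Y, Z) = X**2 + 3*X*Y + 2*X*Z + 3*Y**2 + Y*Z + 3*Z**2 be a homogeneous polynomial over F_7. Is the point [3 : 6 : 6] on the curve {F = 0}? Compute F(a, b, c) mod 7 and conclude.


F(3,6,6) ≡ 1 (mod 7); P is NOT on the curve.

Evaluate F(3, 6, 6) term-by-term (mod 7).
  X**2 ↦ 1·9·1·1 = 9
  3*X*Y ↦ 3·3·6·1 = 54
  2*X*Z ↦ 2·3·1·6 = 36
  3*Y**2 ↦ 3·1·36·1 = 108
  Y*Z ↦ 1·1·6·6 = 36
  3*Z**2 ↦ 3·1·1·36 = 108
Sum: F(3, 6, 6) = (9) + (54) + (36) + (108) + (36) + (108) = 351.
Reducing mod 7: 351 ≡ 1 (mod 7).
Since F(a, b, c) ≡ 1 ≠ 0 (mod 7), P does NOT lie on the curve.


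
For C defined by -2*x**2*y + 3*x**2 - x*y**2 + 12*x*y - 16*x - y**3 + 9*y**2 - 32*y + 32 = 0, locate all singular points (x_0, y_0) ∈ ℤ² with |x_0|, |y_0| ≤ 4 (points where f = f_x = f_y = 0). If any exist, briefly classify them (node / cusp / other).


Singular points: {(2, 2)}; classification: node.

Compute partial derivatives:
  f_x = -4*x*y + 6*x - y**2 + 12*y - 16.
  f_y = -2*x**2 - 2*x*y + 12*x - 3*y**2 + 18*y - 32.
Scan x_0 ∈ {−4, ..., 4}. For each x_0, f_y(x_0, y) is a polynomial in y; find its integer roots y ∈ {−4, ..., 4}, then test f_x and f at those candidates.
  x = -4: f_y(-4, y) = -3*y**2 + 26*y - 112; no integer root y with |y| ≤ 4.
  x = -3: f_y(-3, y) = -3*y**2 + 24*y - 86; no integer root y with |y| ≤ 4.
  x = -2: f_y(-2, y) = -3*y**2 + 22*y - 64; no integer root y with |y| ≤ 4.
  x = -1: f_y(-1, y) = -3*y**2 + 20*y - 46; no integer root y with |y| ≤ 4.
  x = 0: f_y(0, y) = -3*y**2 + 18*y - 32; no integer root y with |y| ≤ 4.
  x = 1: f_y(1, y) = -3*y**2 + 16*y - 22; no integer root y with |y| ≤ 4.
  x = 2: f_y(2, y) = -3*y**2 + 14*y - 16; vanishes at y ∈ {2}. (2, 2): f_x = 0, f = 0 — SINGULAR.
  x = 3: f_y(3, y) = -3*y**2 + 12*y - 14; no integer root y with |y| ≤ 4.
  x = 4: f_y(4, y) = -3*y**2 + 10*y - 16; no integer root y with |y| ≤ 4.
Only singular point on the grid: (2, 2).
Classify: substitute x = 2 + u, y = 2 + v and expand: f = -2*u**2*v - u**2 - u*v**2 - v**3 + v**2.
No constant or linear terms (consistent with a singular point). Quadratic part: -u**2 + v**2. Cubic part: -2*u**2*v - u*v**2 - v**3.
The quadratic part v**2 - u**2 = (v − u)(v + u) splits into two distinct linear factors, so there are two distinct tangent lines y − 2 = ±(x − 2) — this is a node (ordinary double point).
Classification: node.


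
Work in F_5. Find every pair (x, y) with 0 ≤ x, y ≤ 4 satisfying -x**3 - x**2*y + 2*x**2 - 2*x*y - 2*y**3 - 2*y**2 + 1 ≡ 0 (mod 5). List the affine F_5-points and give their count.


Affine F_5-points: {(1, 1), (1, 4), (2, 3), (3, 3), (4, 3)}; count = 5.

For each of the 25 pairs (x, y) ∈ F_5², evaluate f(x, y) mod 5. Record the zeros.
  x = 0: [0↦1, 1↦2, 2↦2, 3↦4, 4↦1]  zeros at y ∈ ∅
  x = 1: [0↦2, 1↦0, 2↦2, 3↦1, 4↦0]  zeros at y ∈ {1, 4}
  x = 2: [0↦1, 1↦4, 2↦1, 3↦0, 4↦4]  zeros at y ∈ {3}
  x = 3: [0↦2, 1↦3, 2↦3, 3↦0, 4↦2]  zeros at y ∈ {3}
  x = 4: [0↦4, 1↦1, 2↦2, 3↦0, 4↦3]  zeros at y ∈ {3}
Collecting zeros: affine points = {(1, 1), (1, 4), (2, 3), (3, 3), (4, 3)}.
Total count |C(F_5)_aff| = 5.


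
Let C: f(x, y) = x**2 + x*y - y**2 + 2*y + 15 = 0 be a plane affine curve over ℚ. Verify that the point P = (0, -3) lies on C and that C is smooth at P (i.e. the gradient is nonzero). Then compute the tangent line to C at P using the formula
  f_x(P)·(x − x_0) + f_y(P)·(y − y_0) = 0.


Tangent line at P: -3*x + 8*y + 24 = 0.

Step 1: f(0, -3) = 0, so P lies on C.
Step 2: partial derivatives
  f_x(x, y) = 2*x + y, f_y(x, y) = x - 2*y + 2.
  f_x(P) = -3, f_y(P) = 8 (gradient nonzero, so P is smooth).
Step 3: tangent line at P: -3·(x − 0) + 8·(y − -3) = 0.
Expanding: -3*x + 8*y + 24 = 0.


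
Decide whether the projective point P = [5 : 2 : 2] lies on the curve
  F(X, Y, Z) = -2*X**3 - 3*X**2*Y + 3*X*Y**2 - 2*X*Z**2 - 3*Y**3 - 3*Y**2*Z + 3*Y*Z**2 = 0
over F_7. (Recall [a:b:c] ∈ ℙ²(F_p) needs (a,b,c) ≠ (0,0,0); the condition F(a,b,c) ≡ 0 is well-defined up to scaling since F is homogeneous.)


F(5,2,2) ≡ 2 (mod 7); P is NOT on the curve.

Evaluate F(5, 2, 2) term-by-term (mod 7).
  -2*X**3 ↦ -2·125·1·1 = -250
  -3*X**2*Y ↦ -3·25·2·1 = -150
  3*X*Y**2 ↦ 3·5·4·1 = 60
  -2*X*Z**2 ↦ -2·5·1·4 = -40
  -3*Y**3 ↦ -3·1·8·1 = -24
  -3*Y**2*Z ↦ -3·1·4·2 = -24
  3*Y*Z**2 ↦ 3·1·2·4 = 24
Sum: F(5, 2, 2) = (-250) + (-150) + (60) + (-40) + (-24) + (-24) + (24) = -404.
Reducing mod 7: -404 ≡ 2 (mod 7).
Since F(a, b, c) ≡ 2 ≠ 0 (mod 7), P does NOT lie on the curve.


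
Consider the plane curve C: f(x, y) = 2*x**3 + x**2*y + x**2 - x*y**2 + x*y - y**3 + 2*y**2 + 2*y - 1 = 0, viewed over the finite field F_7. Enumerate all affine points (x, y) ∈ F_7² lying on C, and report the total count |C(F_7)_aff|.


Affine F_7-points: {(0, 6), (1, 6), (6, 5), (6, 6)}; count = 4.

For each of the 49 pairs (x, y) ∈ F_7², evaluate f(x, y) mod 7. Record the zeros.
  x = 0: [0↦6, 1↦2, 2↦3, 3↦3, 4↦3, 5↦4, 6↦0]  zeros at y ∈ {6}
  x = 1: [0↦2, 1↦6, 2↦6, 3↦3, 4↦5, 5↦6, 6↦0]  zeros at y ∈ {6}
  x = 2: [0↦5, 1↦5, 2↦6, 3↦2, 4↦1, 5↦4, 6↦5]  zeros at y ∈ ∅
  x = 3: [0↦6, 1↦4, 2↦1, 3↦5, 4↦3, 5↦3, 6↦6]  zeros at y ∈ ∅
  x = 4: [0↦3, 1↦1, 2↦3, 3↦3, 4↦2, 5↦1, 6↦1]  zeros at y ∈ ∅
  x = 5: [0↦1, 1↦1, 2↦3, 3↦1, 4↦3, 5↦3, 6↦2]  zeros at y ∈ ∅
  x = 6: [0↦5, 1↦2, 2↦6, 3↦4, 4↦4, 5↦0, 6↦0]  zeros at y ∈ {5, 6}
Collecting zeros: affine points = {(0, 6), (1, 6), (6, 5), (6, 6)}.
Total count |C(F_7)_aff| = 4.


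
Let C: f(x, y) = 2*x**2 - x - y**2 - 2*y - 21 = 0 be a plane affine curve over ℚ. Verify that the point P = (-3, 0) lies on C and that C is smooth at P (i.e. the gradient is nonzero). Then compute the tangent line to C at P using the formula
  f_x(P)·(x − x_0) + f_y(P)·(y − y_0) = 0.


Tangent line at P: -13*x - 2*y - 39 = 0.

Step 1: f(-3, 0) = 0, so P lies on C.
Step 2: partial derivatives
  f_x(x, y) = 4*x - 1, f_y(x, y) = -2*y - 2.
  f_x(P) = -13, f_y(P) = -2 (gradient nonzero, so P is smooth).
Step 3: tangent line at P: -13·(x − -3) + -2·(y − 0) = 0.
Expanding: -13*x - 2*y - 39 = 0.


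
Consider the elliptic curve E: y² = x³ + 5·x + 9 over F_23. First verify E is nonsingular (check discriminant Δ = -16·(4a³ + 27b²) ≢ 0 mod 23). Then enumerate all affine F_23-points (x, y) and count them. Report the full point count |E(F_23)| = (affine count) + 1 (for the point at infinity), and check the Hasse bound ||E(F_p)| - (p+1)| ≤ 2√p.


Affine points = {(0, 3), (0, 20), (2, 2), (2, 21), (4, 1), (4, 22), (6, 5), (6, 18), (8, 3), (8, 20), (9, 1), (9, 22), (10, 1), (10, 22), (12, 7), (12, 16), (15, 3), (15, 20), (17, 4), (17, 19), (20, 6), (20, 17), (22, 7), (22, 16)}; affine count = 24; |E(F_23)| = 25.

Discriminant check: Δ ∝ 4a³ + 27b² = 4·5³ + 27·9² = 4·125 + 27·81 ≡ 19 (mod 23). Nonzero ⇒ E is nonsingular.
For each x ∈ F_23, compute rhs = x³ + 5·x + 9 mod 23, then count y ∈ F_23 with y² ≡ rhs.
  x = 0: rhs = 9, matching y values: 3, 20 (2 points).
  x = 1: rhs = 15, matching y values: none (0 points).
  x = 2: rhs = 4, matching y values: 2, 21 (2 points).
  x = 3: rhs = 5, matching y values: none (0 points).
  x = 4: rhs = 1, matching y values: 1, 22 (2 points).
  x = 5: rhs = 21, matching y values: none (0 points).
  x = 6: rhs = 2, matching y values: 5, 18 (2 points).
  x = 7: rhs = 19, matching y values: none (0 points).
  x = 8: rhs = 9, matching y values: 3, 20 (2 points).
  x = 9: rhs = 1, matching y values: 1, 22 (2 points).
  x = 10: rhs = 1, matching y values: 1, 22 (2 points).
  x = 11: rhs = 15, matching y values: none (0 points).
  x = 12: rhs = 3, matching y values: 7, 16 (2 points).
  x = 13: rhs = 17, matching y values: none (0 points).
  x = 14: rhs = 17, matching y values: none (0 points).
  x = 15: rhs = 9, matching y values: 3, 20 (2 points).
  x = 16: rhs = 22, matching y values: none (0 points).
  x = 17: rhs = 16, matching y values: 4, 19 (2 points).
  x = 18: rhs = 20, matching y values: none (0 points).
  x = 19: rhs = 17, matching y values: none (0 points).
  x = 20: rhs = 13, matching y values: 6, 17 (2 points).
  x = 21: rhs = 14, matching y values: none (0 points).
  x = 22: rhs = 3, matching y values: 7, 16 (2 points).
Total affine count: 24.
Full point count |E(F_23)| = 24 + 1 = 25.
Hasse bound: |25 − (23+1)| = |1| = 1 ≤ 2√23 ≈ 9.5917 ✓.


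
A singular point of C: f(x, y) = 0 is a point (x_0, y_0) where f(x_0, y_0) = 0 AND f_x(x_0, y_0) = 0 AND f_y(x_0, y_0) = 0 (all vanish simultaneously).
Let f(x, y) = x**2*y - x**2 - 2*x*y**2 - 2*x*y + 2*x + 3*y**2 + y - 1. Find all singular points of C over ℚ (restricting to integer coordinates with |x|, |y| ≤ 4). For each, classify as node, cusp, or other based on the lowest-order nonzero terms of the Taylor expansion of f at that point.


Singular points: {(1, 0)}; classification: node.

Compute partial derivatives:
  f_x = 2*x*y - 2*x - 2*y**2 - 2*y + 2.
  f_y = x**2 - 4*x*y - 2*x + 6*y + 1.
Scan x_0 ∈ {−4, ..., 4}. For each x_0, f_y(x_0, y) is a polynomial in y; find its integer roots y ∈ {−4, ..., 4}, then test f_x and f at those candidates.
  x = -4: f_y(-4, y) = 22*y + 25; no integer root y with |y| ≤ 4.
  x = -3: f_y(-3, y) = 18*y + 16; no integer root y with |y| ≤ 4.
  x = -2: f_y(-2, y) = 14*y + 9; no integer root y with |y| ≤ 4.
  x = -1: f_y(-1, y) = 10*y + 4; no integer root y with |y| ≤ 4.
  x = 0: f_y(0, y) = 6*y + 1; no integer root y with |y| ≤ 4.
  x = 1: f_y(1, y) = 2*y; vanishes at y ∈ {0}. (1, 0): f_x = 0, f = 0 — SINGULAR.
  x = 2: f_y(2, y) = 1 - 2*y; no integer root y with |y| ≤ 4.
  x = 3: f_y(3, y) = 4 - 6*y; no integer root y with |y| ≤ 4.
  x = 4: f_y(4, y) = 9 - 10*y; no integer root y with |y| ≤ 4.
Only singular point on the grid: (1, 0).
Classify: substitute x = 1 + u, y = 0 + v and expand: f = u**2*v - u**2 - 2*u*v**2 + v**2.
No constant or linear terms (consistent with a singular point). Quadratic part: -u**2 + v**2. Cubic part: u**2*v - 2*u*v**2.
The quadratic part v**2 - u**2 = (v − u)(v + u) splits into two distinct linear factors, so there are two distinct tangent lines y − 0 = ±(x − 1) — this is a node (ordinary double point).
Classification: node.


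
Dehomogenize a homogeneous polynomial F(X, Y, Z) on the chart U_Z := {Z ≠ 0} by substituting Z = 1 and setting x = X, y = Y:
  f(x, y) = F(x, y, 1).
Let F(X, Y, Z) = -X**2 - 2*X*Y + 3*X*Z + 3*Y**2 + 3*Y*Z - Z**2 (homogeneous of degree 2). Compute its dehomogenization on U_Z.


f(x, y) = -x**2 - 2*x*y + 3*x + 3*y**2 + 3*y - 1

On U_Z we set Z = 1. Each monomial c·X^i·Y^j·Z^k in F becomes c·x^i·y^j·1^k = c·x^i·y^j.
Substituting Z = 1: F(X, Y, 1) = -x**2 - 2*x*y + 3*x + 3*y**2 + 3*y - 1.
Note: deg(f) ≤ deg(F) = 2; strict inequality happens when F is divisible by Z (lost terms).


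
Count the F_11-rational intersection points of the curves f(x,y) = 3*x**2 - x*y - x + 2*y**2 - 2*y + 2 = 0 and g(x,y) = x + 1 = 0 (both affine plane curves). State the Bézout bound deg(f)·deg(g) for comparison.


Common zeros: ∅; count = 0; Bézout bound = 2.

deg(f) = 2, deg(g) = 1, so Bézout bound = 2.
Scan x ∈ F_11. For each x, list the y ∈ F_11 with f(x, y) ≡ 0 and those with g(x, y) ≡ 0 (mod 11); the common zeros in that column are the intersection.
  x = 0: f ≡ 0 at y ∈ ∅; g ≡ 0 at y ∈ ∅; common: ∅.
  x = 1: f ≡ 0 at y ∈ ∅; g ≡ 0 at y ∈ ∅; common: ∅.
  x = 2: f ≡ 0 at y ∈ ∅; g ≡ 0 at y ∈ ∅; common: ∅.
  x = 3: f ≡ 0 at y ∈ {9, 10}; g ≡ 0 at y ∈ ∅; common: ∅.
  x = 4: f ≡ 0 at y ∈ {5, 9}; g ≡ 0 at y ∈ ∅; common: ∅.
  x = 5: f ≡ 0 at y ∈ {2, 7}; g ≡ 0 at y ∈ ∅; common: ∅.
  x = 6: f ≡ 0 at y ∈ ∅; g ≡ 0 at y ∈ ∅; common: ∅.
  x = 7: f ≡ 0 at y ∈ {2, 8}; g ≡ 0 at y ∈ ∅; common: ∅.
  x = 8: f ≡ 0 at y ∈ {6, 10}; g ≡ 0 at y ∈ ∅; common: ∅.
  x = 9: f ≡ 0 at y ∈ {5, 6}; g ≡ 0 at y ∈ ∅; common: ∅.
  x = 10: f ≡ 0 at y ∈ ∅; g ≡ 0 at y ∈ {0, 1, 2, 3, 4, 5, 6, 7, 8, 9, 10}; common: ∅.
Collecting: common zeros = ∅, so the count is 0.
Comparison with the Bézout bound: 0 ≤ 2 = deg(f)·deg(g), as expected for curves with no common component (the affine F_11-count falls short of the bound because intersections may lie at infinity, over extension fields, or carry multiplicity).


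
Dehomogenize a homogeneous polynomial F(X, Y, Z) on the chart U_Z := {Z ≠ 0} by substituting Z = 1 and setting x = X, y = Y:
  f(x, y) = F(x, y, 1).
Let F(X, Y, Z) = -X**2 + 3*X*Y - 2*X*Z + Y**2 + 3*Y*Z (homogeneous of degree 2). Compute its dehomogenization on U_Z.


f(x, y) = -x**2 + 3*x*y - 2*x + y**2 + 3*y

On U_Z we set Z = 1. Each monomial c·X^i·Y^j·Z^k in F becomes c·x^i·y^j·1^k = c·x^i·y^j.
Substituting Z = 1: F(X, Y, 1) = -x**2 + 3*x*y - 2*x + y**2 + 3*y.
Note: deg(f) ≤ deg(F) = 2; strict inequality happens when F is divisible by Z (lost terms).


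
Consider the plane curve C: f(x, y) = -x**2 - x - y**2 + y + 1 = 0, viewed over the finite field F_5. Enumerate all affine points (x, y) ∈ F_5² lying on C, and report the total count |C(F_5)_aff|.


Affine F_5-points: {(0, 3), (2, 0), (2, 1), (4, 3)}; count = 4.

For each of the 25 pairs (x, y) ∈ F_5², evaluate f(x, y) mod 5. Record the zeros.
  x = 0: [0↦1, 1↦1, 2↦4, 3↦0, 4↦4]  zeros at y ∈ {3}
  x = 1: [0↦4, 1↦4, 2↦2, 3↦3, 4↦2]  zeros at y ∈ ∅
  x = 2: [0↦0, 1↦0, 2↦3, 3↦4, 4↦3]  zeros at y ∈ {0, 1}
  x = 3: [0↦4, 1↦4, 2↦2, 3↦3, 4↦2]  zeros at y ∈ ∅
  x = 4: [0↦1, 1↦1, 2↦4, 3↦0, 4↦4]  zeros at y ∈ {3}
Collecting zeros: affine points = {(0, 3), (2, 0), (2, 1), (4, 3)}.
Total count |C(F_5)_aff| = 4.


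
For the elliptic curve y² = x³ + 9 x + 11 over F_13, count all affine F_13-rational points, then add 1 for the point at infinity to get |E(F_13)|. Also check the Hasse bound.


Affine points = {(3, 0), (5, 5), (5, 8), (7, 1), (7, 12), (8, 6), (8, 7), (10, 3), (10, 10), (12, 1), (12, 12)}; affine count = 11; |E(F_13)| = 12.

Discriminant check: Δ ∝ 4a³ + 27b² = 4·9³ + 27·11² = 4·729 + 27·121 ≡ 8 (mod 13). Nonzero ⇒ E is nonsingular.
For each x ∈ F_13, compute rhs = x³ + 9·x + 11 mod 13, then count y ∈ F_13 with y² ≡ rhs.
  x = 0: rhs = 11, matching y values: none (0 points).
  x = 1: rhs = 8, matching y values: none (0 points).
  x = 2: rhs = 11, matching y values: none (0 points).
  x = 3: rhs = 0, matching y values: 0 (1 points).
  x = 4: rhs = 7, matching y values: none (0 points).
  x = 5: rhs = 12, matching y values: 5, 8 (2 points).
  x = 6: rhs = 8, matching y values: none (0 points).
  x = 7: rhs = 1, matching y values: 1, 12 (2 points).
  x = 8: rhs = 10, matching y values: 6, 7 (2 points).
  x = 9: rhs = 2, matching y values: none (0 points).
  x = 10: rhs = 9, matching y values: 3, 10 (2 points).
  x = 11: rhs = 11, matching y values: none (0 points).
  x = 12: rhs = 1, matching y values: 1, 12 (2 points).
Total affine count: 11.
Full point count |E(F_13)| = 11 + 1 = 12.
Hasse bound: |12 − (13+1)| = |-2| = 2 ≤ 2√13 ≈ 7.2111 ✓.


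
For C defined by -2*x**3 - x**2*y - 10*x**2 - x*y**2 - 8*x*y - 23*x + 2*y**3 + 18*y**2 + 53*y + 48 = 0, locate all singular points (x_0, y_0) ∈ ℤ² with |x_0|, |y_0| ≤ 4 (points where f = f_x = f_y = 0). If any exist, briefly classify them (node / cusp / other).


Singular points: {(-1, -3)}; classification: node.

Compute partial derivatives:
  f_x = -6*x**2 - 2*x*y - 20*x - y**2 - 8*y - 23.
  f_y = -x**2 - 2*x*y - 8*x + 6*y**2 + 36*y + 53.
Scan x_0 ∈ {−4, ..., 4}. For each x_0, f_y(x_0, y) is a polynomial in y; find its integer roots y ∈ {−4, ..., 4}, then test f_x and f at those candidates.
  x = -4: f_y(-4, y) = 6*y**2 + 44*y + 69; no integer root y with |y| ≤ 4.
  x = -3: f_y(-3, y) = 6*y**2 + 42*y + 68; no integer root y with |y| ≤ 4.
  x = -2: f_y(-2, y) = 6*y**2 + 40*y + 65; no integer root y with |y| ≤ 4.
  x = -1: f_y(-1, y) = 6*y**2 + 38*y + 60; vanishes at y ∈ {-3}. (-1, -3): f_x = 0, f = 0 — SINGULAR.
  x = 0: f_y(0, y) = 6*y**2 + 36*y + 53; no integer root y with |y| ≤ 4.
  x = 1: f_y(1, y) = 6*y**2 + 34*y + 44; vanishes at y ∈ {-2}. (1, -2): f_x = -33 ≠ 0.
  x = 2: f_y(2, y) = 6*y**2 + 32*y + 33; no integer root y with |y| ≤ 4.
  x = 3: f_y(3, y) = 6*y**2 + 30*y + 20; no integer root y with |y| ≤ 4.
  x = 4: f_y(4, y) = 6*y**2 + 28*y + 5; no integer root y with |y| ≤ 4.
Only singular point on the grid: (-1, -3).
Classify: substitute x = -1 + u, y = -3 + v and expand: f = -2*u**3 - u**2*v - u**2 - u*v**2 + 2*v**3 + v**2.
No constant or linear terms (consistent with a singular point). Quadratic part: -u**2 + v**2. Cubic part: -2*u**3 - u**2*v - u*v**2 + 2*v**3.
The quadratic part v**2 - u**2 = (v − u)(v + u) splits into two distinct linear factors, so there are two distinct tangent lines y − -3 = ±(x − -1) — this is a node (ordinary double point).
Classification: node.


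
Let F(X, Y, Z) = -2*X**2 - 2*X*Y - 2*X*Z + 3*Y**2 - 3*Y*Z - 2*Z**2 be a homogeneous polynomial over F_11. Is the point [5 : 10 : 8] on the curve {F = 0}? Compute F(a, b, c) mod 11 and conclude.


F(5,10,8) ≡ 10 (mod 11); P is NOT on the curve.

Evaluate F(5, 10, 8) term-by-term (mod 11).
  -2*X**2 ↦ -2·25·1·1 = -50
  -2*X*Y ↦ -2·5·10·1 = -100
  -2*X*Z ↦ -2·5·1·8 = -80
  3*Y**2 ↦ 3·1·100·1 = 300
  -3*Y*Z ↦ -3·1·10·8 = -240
  -2*Z**2 ↦ -2·1·1·64 = -128
Sum: F(5, 10, 8) = (-50) + (-100) + (-80) + (300) + (-240) + (-128) = -298.
Reducing mod 11: -298 ≡ 10 (mod 11).
Since F(a, b, c) ≡ 10 ≠ 0 (mod 11), P does NOT lie on the curve.


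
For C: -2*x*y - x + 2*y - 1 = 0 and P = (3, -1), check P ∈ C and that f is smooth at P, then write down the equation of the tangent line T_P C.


Tangent line at P: x - 4*y - 7 = 0.

Step 1: f(3, -1) = 0, so P lies on C.
Step 2: partial derivatives
  f_x(x, y) = -2*y - 1, f_y(x, y) = 2 - 2*x.
  f_x(P) = 1, f_y(P) = -4 (gradient nonzero, so P is smooth).
Step 3: tangent line at P: 1·(x − 3) + -4·(y − -1) = 0.
Expanding: x - 4*y - 7 = 0.


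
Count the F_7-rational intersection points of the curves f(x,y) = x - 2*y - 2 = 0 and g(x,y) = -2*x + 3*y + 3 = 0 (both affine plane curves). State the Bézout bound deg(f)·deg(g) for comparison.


Common zeros: {(0, 6)}; count = 1; Bézout bound = 1.

deg(f) = 1, deg(g) = 1, so Bézout bound = 1.
Scan x ∈ F_7. For each x, list the y ∈ F_7 with f(x, y) ≡ 0 and those with g(x, y) ≡ 0 (mod 7); the common zeros in that column are the intersection.
  x = 0: f ≡ 0 at y ∈ {6}; g ≡ 0 at y ∈ {6}; common: {6}.
  x = 1: f ≡ 0 at y ∈ {3}; g ≡ 0 at y ∈ {2}; common: ∅.
  x = 2: f ≡ 0 at y ∈ {0}; g ≡ 0 at y ∈ {5}; common: ∅.
  x = 3: f ≡ 0 at y ∈ {4}; g ≡ 0 at y ∈ {1}; common: ∅.
  x = 4: f ≡ 0 at y ∈ {1}; g ≡ 0 at y ∈ {4}; common: ∅.
  x = 5: f ≡ 0 at y ∈ {5}; g ≡ 0 at y ∈ {0}; common: ∅.
  x = 6: f ≡ 0 at y ∈ {2}; g ≡ 0 at y ∈ {3}; common: ∅.
Collecting: common zeros = {(0, 6)}, so the count is 1.
Comparison with the Bézout bound: 1 ≤ 1 = deg(f)·deg(g), as expected for curves with no common component (the bound is attained).


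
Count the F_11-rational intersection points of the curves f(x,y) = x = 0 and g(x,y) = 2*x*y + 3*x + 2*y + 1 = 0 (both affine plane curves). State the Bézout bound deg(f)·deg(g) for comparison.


Common zeros: {(0, 5)}; count = 1; Bézout bound = 2.

deg(f) = 1, deg(g) = 2, so Bézout bound = 2.
Scan x ∈ F_11. For each x, list the y ∈ F_11 with f(x, y) ≡ 0 and those with g(x, y) ≡ 0 (mod 11); the common zeros in that column are the intersection.
  x = 0: f ≡ 0 at y ∈ {0, 1, 2, 3, 4, 5, 6, 7, 8, 9, 10}; g ≡ 0 at y ∈ {5}; common: {5}.
  x = 1: f ≡ 0 at y ∈ ∅; g ≡ 0 at y ∈ {10}; common: ∅.
  x = 2: f ≡ 0 at y ∈ ∅; g ≡ 0 at y ∈ {8}; common: ∅.
  x = 3: f ≡ 0 at y ∈ ∅; g ≡ 0 at y ∈ {7}; common: ∅.
  x = 4: f ≡ 0 at y ∈ ∅; g ≡ 0 at y ∈ {2}; common: ∅.
  x = 5: f ≡ 0 at y ∈ ∅; g ≡ 0 at y ∈ {6}; common: ∅.
  x = 6: f ≡ 0 at y ∈ ∅; g ≡ 0 at y ∈ {1}; common: ∅.
  x = 7: f ≡ 0 at y ∈ ∅; g ≡ 0 at y ∈ {0}; common: ∅.
  x = 8: f ≡ 0 at y ∈ ∅; g ≡ 0 at y ∈ {9}; common: ∅.
  x = 9: f ≡ 0 at y ∈ ∅; g ≡ 0 at y ∈ {3}; common: ∅.
  x = 10: f ≡ 0 at y ∈ ∅; g ≡ 0 at y ∈ ∅; common: ∅.
Collecting: common zeros = {(0, 5)}, so the count is 1.
Comparison with the Bézout bound: 1 ≤ 2 = deg(f)·deg(g), as expected for curves with no common component (the affine F_11-count falls short of the bound because intersections may lie at infinity, over extension fields, or carry multiplicity).


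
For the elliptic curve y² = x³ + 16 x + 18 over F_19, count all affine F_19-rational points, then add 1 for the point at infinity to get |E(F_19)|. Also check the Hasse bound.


Affine points = {(1, 4), (1, 15), (2, 1), (2, 18), (3, 6), (3, 13), (6, 8), (6, 11), (7, 6), (7, 13), (9, 6), (9, 13), (10, 0), (11, 9), (11, 10), (12, 0), (15, 2), (15, 17), (16, 0), (17, 4), (17, 15), (18, 1), (18, 18)}; affine count = 23; |E(F_19)| = 24.

Discriminant check: Δ ∝ 4a³ + 27b² = 4·16³ + 27·18² = 4·4096 + 27·324 ≡ 14 (mod 19). Nonzero ⇒ E is nonsingular.
For each x ∈ F_19, compute rhs = x³ + 16·x + 18 mod 19, then count y ∈ F_19 with y² ≡ rhs.
  x = 0: rhs = 18, matching y values: none (0 points).
  x = 1: rhs = 16, matching y values: 4, 15 (2 points).
  x = 2: rhs = 1, matching y values: 1, 18 (2 points).
  x = 3: rhs = 17, matching y values: 6, 13 (2 points).
  x = 4: rhs = 13, matching y values: none (0 points).
  x = 5: rhs = 14, matching y values: none (0 points).
  x = 6: rhs = 7, matching y values: 8, 11 (2 points).
  x = 7: rhs = 17, matching y values: 6, 13 (2 points).
  x = 8: rhs = 12, matching y values: none (0 points).
  x = 9: rhs = 17, matching y values: 6, 13 (2 points).
  x = 10: rhs = 0, matching y values: 0 (1 points).
  x = 11: rhs = 5, matching y values: 9, 10 (2 points).
  x = 12: rhs = 0, matching y values: 0 (1 points).
  x = 13: rhs = 10, matching y values: none (0 points).
  x = 14: rhs = 3, matching y values: none (0 points).
  x = 15: rhs = 4, matching y values: 2, 17 (2 points).
  x = 16: rhs = 0, matching y values: 0 (1 points).
  x = 17: rhs = 16, matching y values: 4, 15 (2 points).
  x = 18: rhs = 1, matching y values: 1, 18 (2 points).
Total affine count: 23.
Full point count |E(F_19)| = 23 + 1 = 24.
Hasse bound: |24 − (19+1)| = |4| = 4 ≤ 2√19 ≈ 8.7178 ✓.
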